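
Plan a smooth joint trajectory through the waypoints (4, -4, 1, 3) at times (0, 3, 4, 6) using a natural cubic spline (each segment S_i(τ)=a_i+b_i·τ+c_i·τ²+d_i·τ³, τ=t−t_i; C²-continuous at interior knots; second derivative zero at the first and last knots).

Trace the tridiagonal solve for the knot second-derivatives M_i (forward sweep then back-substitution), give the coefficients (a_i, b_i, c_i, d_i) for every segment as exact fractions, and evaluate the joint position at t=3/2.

  seg 0: a=4 b=-826/141 c=0 d=50/141
  seg 1: a=-4 b=524/141 c=150/47 d=-269/141
  seg 2: a=1 b=617/141 c=-119/47 d=119/282
S(3/2) = -675/188

Δ: Δ0=-8/3, Δ1=5, Δ2=1
row 1: diag=8, rhs=46; c'=1/8, d'=23/4
row 2: denom=6−1·1/8=47/8; d'=(-24−1·23/4)/(47/8)=-238/47
back: M2=-238/47
back: M1=23/4−1/8·-238/47=300/47
M: M0=0, M1=300/47, M2=-238/47, M3=0
seg 0: a=4, c=M0/2=0, d=(M1−M0)/(6·3)=50/141, b=Δ0−h0·(2M0+M1)/6=-826/141
seg 1: a=-4, c=M1/2=150/47, d=(M2−M1)/(6·1)=-269/141, b=Δ1−h1·(2M1+M2)/6=524/141
seg 2: a=1, c=M2/2=-119/47, d=(M3−M2)/(6·2)=119/282, b=Δ2−h2·(2M2+M3)/6=617/141
t_q=3/2 → seg 0, τ=3/2; S=4+-826/141·τ+0·τ²+50/141·τ³=-675/188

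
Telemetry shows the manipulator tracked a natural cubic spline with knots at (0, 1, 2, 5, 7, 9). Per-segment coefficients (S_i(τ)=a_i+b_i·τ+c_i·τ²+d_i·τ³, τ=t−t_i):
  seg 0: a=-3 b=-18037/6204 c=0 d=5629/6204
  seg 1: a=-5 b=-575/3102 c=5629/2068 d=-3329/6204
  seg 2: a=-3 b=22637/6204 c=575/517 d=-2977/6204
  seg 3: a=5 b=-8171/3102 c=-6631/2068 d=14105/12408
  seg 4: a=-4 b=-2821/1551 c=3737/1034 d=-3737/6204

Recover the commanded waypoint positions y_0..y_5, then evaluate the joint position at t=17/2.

y_0 = S_0(0) = a_0 = -3
y_1 = S_1(0) = a_1 = -5
y_2 = S_2(0) = a_2 = -3
y_3 = S_3(0) = a_3 = 5
y_4 = S_4(0) = a_4 = -4
y_5 = S_4(2) = 2
t_q=17/2 is in segment 4 (τ=3/2); S_4(τ)=-10413/16544

y_0=-3 y_1=-5 y_2=-3 y_3=5 y_4=-4 y_5=2
S(17/2) = -10413/16544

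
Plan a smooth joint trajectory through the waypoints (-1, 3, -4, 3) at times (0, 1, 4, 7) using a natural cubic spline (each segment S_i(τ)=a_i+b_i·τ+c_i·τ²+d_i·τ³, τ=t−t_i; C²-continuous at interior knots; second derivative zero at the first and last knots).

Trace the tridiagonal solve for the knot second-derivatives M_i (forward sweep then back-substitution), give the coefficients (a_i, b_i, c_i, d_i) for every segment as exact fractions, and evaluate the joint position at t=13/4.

  seg 0: a=-1 b=146/29 c=0 d=-30/29
  seg 1: a=3 b=56/29 c=-90/29 d=439/783
  seg 2: a=-4 b=-45/29 c=169/87 d=-169/783
S(13/4) = -3675/1856

Δ: Δ0=4, Δ1=-7/3, Δ2=7/3
row 1: diag=8, rhs=-38; c'=3/8, d'=-19/4
row 2: denom=12−3·3/8=87/8; d'=(28−3·-19/4)/(87/8)=338/87
back: M2=338/87
back: M1=-19/4−3/8·338/87=-180/29
M: M0=0, M1=-180/29, M2=338/87, M3=0
seg 0: a=-1, c=M0/2=0, d=(M1−M0)/(6·1)=-30/29, b=Δ0−h0·(2M0+M1)/6=146/29
seg 1: a=3, c=M1/2=-90/29, d=(M2−M1)/(6·3)=439/783, b=Δ1−h1·(2M1+M2)/6=56/29
seg 2: a=-4, c=M2/2=169/87, d=(M3−M2)/(6·3)=-169/783, b=Δ2−h2·(2M2+M3)/6=-45/29
t_q=13/4 → seg 1, τ=9/4; S=3+56/29·τ+-90/29·τ²+439/783·τ³=-3675/1856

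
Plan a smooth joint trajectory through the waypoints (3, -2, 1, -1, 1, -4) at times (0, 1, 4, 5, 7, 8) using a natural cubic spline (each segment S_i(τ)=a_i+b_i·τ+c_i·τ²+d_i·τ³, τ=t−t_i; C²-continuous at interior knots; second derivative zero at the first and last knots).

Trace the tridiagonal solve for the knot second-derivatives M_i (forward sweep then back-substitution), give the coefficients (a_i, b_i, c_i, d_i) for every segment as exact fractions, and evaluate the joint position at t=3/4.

  seg 0: a=3 b=-5219/856 c=0 d=939/856
  seg 1: a=-2 b=-1201/428 c=2817/856 d=-577/856
  seg 2: a=1 b=-1079/856 c=-297/107 d=1743/856
  seg 3: a=-1 b=-301/428 c=2853/856 d=-531/428
  seg 4: a=1 b=-967/428 c=-3519/856 d=1173/856
S(3/4) = -60807/54784

Δ: Δ0=-5, Δ1=1, Δ2=-2, Δ3=1, Δ4=-5
row 1: diag=8, rhs=36; c'=3/8, d'=9/2
row 2: denom=8−3·3/8=55/8; d'=(-18−3·9/2)/(55/8)=-252/55
row 3: denom=6−1·8/55=322/55; d'=(18−1·-252/55)/(322/55)=27/7
row 4: denom=6−2·55/161=856/161; d'=(-36−2·27/7)/(856/161)=-3519/428
back: M4=-3519/428
back: M3=27/7−55/161·-3519/428=2853/428
back: M2=-252/55−8/55·2853/428=-594/107
back: M1=9/2−3/8·-594/107=2817/428
M: M0=0, M1=2817/428, M2=-594/107, M3=2853/428, M4=-3519/428, M5=0
seg 0: a=3, c=M0/2=0, d=(M1−M0)/(6·1)=939/856, b=Δ0−h0·(2M0+M1)/6=-5219/856
seg 1: a=-2, c=M1/2=2817/856, d=(M2−M1)/(6·3)=-577/856, b=Δ1−h1·(2M1+M2)/6=-1201/428
seg 2: a=1, c=M2/2=-297/107, d=(M3−M2)/(6·1)=1743/856, b=Δ2−h2·(2M2+M3)/6=-1079/856
seg 3: a=-1, c=M3/2=2853/856, d=(M4−M3)/(6·2)=-531/428, b=Δ3−h3·(2M3+M4)/6=-301/428
seg 4: a=1, c=M4/2=-3519/856, d=(M5−M4)/(6·1)=1173/856, b=Δ4−h4·(2M4+M5)/6=-967/428
t_q=3/4 → seg 0, τ=3/4; S=3+-5219/856·τ+0·τ²+939/856·τ³=-60807/54784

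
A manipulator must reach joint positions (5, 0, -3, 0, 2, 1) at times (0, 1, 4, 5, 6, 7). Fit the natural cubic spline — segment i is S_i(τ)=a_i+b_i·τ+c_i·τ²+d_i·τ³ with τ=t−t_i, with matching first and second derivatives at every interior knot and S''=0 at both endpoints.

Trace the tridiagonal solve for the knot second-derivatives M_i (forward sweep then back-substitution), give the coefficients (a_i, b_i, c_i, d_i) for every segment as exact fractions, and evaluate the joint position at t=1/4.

Δ: Δ0=-5, Δ1=-1, Δ2=3, Δ3=2, Δ4=-1
row 1: diag=8, rhs=24; c'=3/8, d'=3
row 2: denom=8−3·3/8=55/8; d'=(24−3·3)/(55/8)=24/11
row 3: denom=4−1·8/55=212/55; d'=(-6−1·24/11)/(212/55)=-225/106
row 4: denom=4−1·55/212=793/212; d'=(-18−1·-225/106)/(793/212)=-3366/793
back: M4=-3366/793
back: M3=-225/106−55/212·-3366/793=-810/793
back: M2=24/11−8/55·-810/793=1848/793
back: M1=3−3/8·1848/793=1686/793
M: M0=0, M1=1686/793, M2=1848/793, M3=-810/793, M4=-3366/793, M5=0
seg 0: a=5, c=M0/2=0, d=(M1−M0)/(6·1)=281/793, b=Δ0−h0·(2M0+M1)/6=-4246/793
seg 1: a=0, c=M1/2=843/793, d=(M2−M1)/(6·3)=9/793, b=Δ1−h1·(2M1+M2)/6=-3403/793
seg 2: a=-3, c=M2/2=924/793, d=(M3−M2)/(6·1)=-443/793, b=Δ2−h2·(2M2+M3)/6=146/61
seg 3: a=0, c=M3/2=-405/793, d=(M4−M3)/(6·1)=-426/793, b=Δ3−h3·(2M3+M4)/6=2417/793
seg 4: a=2, c=M4/2=-1683/793, d=(M5−M4)/(6·1)=561/793, b=Δ4−h4·(2M4+M5)/6=329/793
t_q=1/4 → seg 0, τ=1/4; S=5+-4246/793·τ+0·τ²+281/793·τ³=186105/50752

  seg 0: a=5 b=-4246/793 c=0 d=281/793
  seg 1: a=0 b=-3403/793 c=843/793 d=9/793
  seg 2: a=-3 b=146/61 c=924/793 d=-443/793
  seg 3: a=0 b=2417/793 c=-405/793 d=-426/793
  seg 4: a=2 b=329/793 c=-1683/793 d=561/793
S(1/4) = 186105/50752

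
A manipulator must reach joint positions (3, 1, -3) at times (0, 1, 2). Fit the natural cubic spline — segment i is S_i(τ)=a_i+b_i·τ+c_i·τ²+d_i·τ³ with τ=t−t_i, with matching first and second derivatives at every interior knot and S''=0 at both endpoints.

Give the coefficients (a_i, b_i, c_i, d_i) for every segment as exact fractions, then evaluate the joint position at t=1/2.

  seg 0: a=3 b=-3/2 c=0 d=-1/2
  seg 1: a=1 b=-3 c=-3/2 d=1/2
S(1/2) = 35/16

Δ: Δ0=-2, Δ1=-4
row 1: diag=4, rhs=-12; c'=1/4, d'=-3
back: M1=-3
M: M0=0, M1=-3, M2=0
seg 0: a=3, c=M0/2=0, d=(M1−M0)/(6·1)=-1/2, b=Δ0−h0·(2M0+M1)/6=-3/2
seg 1: a=1, c=M1/2=-3/2, d=(M2−M1)/(6·1)=1/2, b=Δ1−h1·(2M1+M2)/6=-3
t_q=1/2 → seg 0, τ=1/2; S=3+-3/2·τ+0·τ²+-1/2·τ³=35/16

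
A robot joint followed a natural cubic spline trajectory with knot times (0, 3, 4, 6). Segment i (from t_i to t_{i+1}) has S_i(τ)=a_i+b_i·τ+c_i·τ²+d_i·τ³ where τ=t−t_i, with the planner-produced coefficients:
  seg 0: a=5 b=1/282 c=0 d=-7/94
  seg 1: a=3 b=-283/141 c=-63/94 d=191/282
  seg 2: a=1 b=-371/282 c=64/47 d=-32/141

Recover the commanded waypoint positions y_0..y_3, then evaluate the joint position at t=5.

y_0 = S_0(0) = a_0 = 5
y_1 = S_1(0) = a_1 = 3
y_2 = S_2(0) = a_2 = 1
y_3 = S_2(2) = 2
t_q=5 is in segment 2 (τ=1); S_2(τ)=77/94

y_0=5 y_1=3 y_2=1 y_3=2
S(5) = 77/94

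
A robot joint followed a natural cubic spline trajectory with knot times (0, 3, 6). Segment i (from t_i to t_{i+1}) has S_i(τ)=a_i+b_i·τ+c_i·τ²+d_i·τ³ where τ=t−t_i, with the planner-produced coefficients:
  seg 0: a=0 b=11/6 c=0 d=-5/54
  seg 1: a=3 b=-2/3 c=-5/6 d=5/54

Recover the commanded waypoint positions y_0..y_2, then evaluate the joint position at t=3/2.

y_0=0 y_1=3 y_2=-4
S(3/2) = 39/16

y_0 = S_0(0) = a_0 = 0
y_1 = S_1(0) = a_1 = 3
y_2 = S_1(3) = -4
t_q=3/2 is in segment 0 (τ=3/2); S_0(τ)=39/16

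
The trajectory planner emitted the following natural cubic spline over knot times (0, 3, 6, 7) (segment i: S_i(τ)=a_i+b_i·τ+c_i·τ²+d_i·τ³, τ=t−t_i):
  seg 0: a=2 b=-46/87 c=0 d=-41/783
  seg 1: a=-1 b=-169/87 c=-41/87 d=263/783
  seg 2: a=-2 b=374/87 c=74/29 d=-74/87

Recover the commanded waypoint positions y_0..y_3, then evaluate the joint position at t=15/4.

y_0 = S_0(0) = a_0 = 2
y_1 = S_1(0) = a_1 = -1
y_2 = S_2(0) = a_2 = -2
y_3 = S_2(1) = 4
t_q=15/4 is in segment 1 (τ=3/4); S_1(τ)=-4789/1856

y_0=2 y_1=-1 y_2=-2 y_3=4
S(15/4) = -4789/1856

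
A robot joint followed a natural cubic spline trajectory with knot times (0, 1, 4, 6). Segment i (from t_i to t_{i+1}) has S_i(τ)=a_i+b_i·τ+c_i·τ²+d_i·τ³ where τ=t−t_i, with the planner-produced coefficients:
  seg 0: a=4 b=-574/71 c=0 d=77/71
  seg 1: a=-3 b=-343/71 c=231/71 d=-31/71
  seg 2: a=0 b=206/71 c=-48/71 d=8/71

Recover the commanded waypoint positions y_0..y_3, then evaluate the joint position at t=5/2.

y_0=4 y_1=-3 y_2=0 y_3=4
S(5/2) = -2499/568

y_0 = S_0(0) = a_0 = 4
y_1 = S_1(0) = a_1 = -3
y_2 = S_2(0) = a_2 = 0
y_3 = S_2(2) = 4
t_q=5/2 is in segment 1 (τ=3/2); S_1(τ)=-2499/568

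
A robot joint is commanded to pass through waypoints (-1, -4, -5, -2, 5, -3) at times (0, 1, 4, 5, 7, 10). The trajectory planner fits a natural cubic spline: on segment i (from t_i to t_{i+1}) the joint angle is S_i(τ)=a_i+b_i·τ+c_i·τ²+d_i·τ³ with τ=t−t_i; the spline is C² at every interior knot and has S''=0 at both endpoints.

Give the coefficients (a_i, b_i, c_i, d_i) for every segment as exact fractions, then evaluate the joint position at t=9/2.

Δ: Δ0=-3, Δ1=-1/3, Δ2=3, Δ3=7/2, Δ4=-8/3
row 1: diag=8, rhs=16; c'=3/8, d'=2
row 2: denom=8−3·3/8=55/8; d'=(20−3·2)/(55/8)=112/55
row 3: denom=6−1·8/55=322/55; d'=(3−1·112/55)/(322/55)=53/322
row 4: denom=10−2·55/161=1500/161; d'=(-37−2·53/322)/(1500/161)=-601/150
back: M4=-601/150
back: M3=53/322−55/161·-601/150=23/15
back: M2=112/55−8/55·23/15=136/75
back: M1=2−3/8·136/75=33/25
M: M0=0, M1=33/25, M2=136/75, M3=23/15, M4=-601/150, M5=0
seg 0: a=-1, c=M0/2=0, d=(M1−M0)/(6·1)=11/50, b=Δ0−h0·(2M0+M1)/6=-161/50
seg 1: a=-4, c=M1/2=33/50, d=(M2−M1)/(6·3)=37/1350, b=Δ1−h1·(2M1+M2)/6=-64/25
seg 2: a=-5, c=M2/2=68/75, d=(M3−M2)/(6·1)=-7/150, b=Δ2−h2·(2M2+M3)/6=107/50
seg 3: a=-2, c=M3/2=23/30, d=(M4−M3)/(6·2)=-277/600, b=Δ3−h3·(2M3+M4)/6=286/75
seg 4: a=5, c=M4/2=-601/300, d=(M5−M4)/(6·3)=601/2700, b=Δ4−h4·(2M4+M5)/6=67/50
t_q=9/2 → seg 2, τ=1/2; S=-5+107/50·τ+68/75·τ²+-7/150·τ³=-4451/1200

  seg 0: a=-1 b=-161/50 c=0 d=11/50
  seg 1: a=-4 b=-64/25 c=33/50 d=37/1350
  seg 2: a=-5 b=107/50 c=68/75 d=-7/150
  seg 3: a=-2 b=286/75 c=23/30 d=-277/600
  seg 4: a=5 b=67/50 c=-601/300 d=601/2700
S(9/2) = -4451/1200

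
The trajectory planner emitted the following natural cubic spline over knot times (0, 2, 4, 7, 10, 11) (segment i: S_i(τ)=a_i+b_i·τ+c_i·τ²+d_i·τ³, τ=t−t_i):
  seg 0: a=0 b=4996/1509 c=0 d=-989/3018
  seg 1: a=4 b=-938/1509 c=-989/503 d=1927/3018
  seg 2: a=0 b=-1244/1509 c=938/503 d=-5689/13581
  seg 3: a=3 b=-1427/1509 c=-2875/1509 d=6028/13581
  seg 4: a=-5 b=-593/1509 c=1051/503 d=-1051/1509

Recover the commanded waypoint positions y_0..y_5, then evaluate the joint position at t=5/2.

y_0=0 y_1=4 y_2=0 y_3=3 y_4=-5 y_5=-4
S(5/2) = 26377/8048

y_0 = S_0(0) = a_0 = 0
y_1 = S_1(0) = a_1 = 4
y_2 = S_2(0) = a_2 = 0
y_3 = S_3(0) = a_3 = 3
y_4 = S_4(0) = a_4 = -5
y_5 = S_4(1) = -4
t_q=5/2 is in segment 1 (τ=1/2); S_1(τ)=26377/8048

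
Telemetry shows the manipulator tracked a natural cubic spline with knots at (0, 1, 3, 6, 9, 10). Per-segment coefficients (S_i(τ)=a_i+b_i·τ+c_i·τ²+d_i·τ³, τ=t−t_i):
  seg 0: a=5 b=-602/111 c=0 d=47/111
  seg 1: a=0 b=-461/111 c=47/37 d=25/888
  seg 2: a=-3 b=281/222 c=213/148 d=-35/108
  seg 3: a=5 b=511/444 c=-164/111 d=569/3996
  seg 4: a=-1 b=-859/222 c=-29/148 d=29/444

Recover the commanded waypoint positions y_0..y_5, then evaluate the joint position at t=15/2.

y_0 = S_0(0) = a_0 = 5
y_1 = S_1(0) = a_1 = 0
y_2 = S_2(0) = a_2 = -3
y_3 = S_3(0) = a_3 = 5
y_4 = S_4(0) = a_4 = -1
y_5 = S_4(1) = -5
t_q=15/2 is in segment 3 (τ=3/2); S_3(τ)=4597/1184

y_0=5 y_1=0 y_2=-3 y_3=5 y_4=-1 y_5=-5
S(15/2) = 4597/1184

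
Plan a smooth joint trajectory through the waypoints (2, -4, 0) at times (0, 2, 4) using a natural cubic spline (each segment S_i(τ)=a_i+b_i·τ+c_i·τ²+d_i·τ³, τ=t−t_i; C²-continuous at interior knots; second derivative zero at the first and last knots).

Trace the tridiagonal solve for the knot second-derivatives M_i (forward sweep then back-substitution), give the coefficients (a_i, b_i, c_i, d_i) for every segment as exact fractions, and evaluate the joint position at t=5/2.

  seg 0: a=2 b=-17/4 c=0 d=5/16
  seg 1: a=-4 b=-1/2 c=15/8 d=-5/16
S(5/2) = -489/128

Δ: Δ0=-3, Δ1=2
row 1: diag=8, rhs=30; c'=1/4, d'=15/4
back: M1=15/4
M: M0=0, M1=15/4, M2=0
seg 0: a=2, c=M0/2=0, d=(M1−M0)/(6·2)=5/16, b=Δ0−h0·(2M0+M1)/6=-17/4
seg 1: a=-4, c=M1/2=15/8, d=(M2−M1)/(6·2)=-5/16, b=Δ1−h1·(2M1+M2)/6=-1/2
t_q=5/2 → seg 1, τ=1/2; S=-4+-1/2·τ+15/8·τ²+-5/16·τ³=-489/128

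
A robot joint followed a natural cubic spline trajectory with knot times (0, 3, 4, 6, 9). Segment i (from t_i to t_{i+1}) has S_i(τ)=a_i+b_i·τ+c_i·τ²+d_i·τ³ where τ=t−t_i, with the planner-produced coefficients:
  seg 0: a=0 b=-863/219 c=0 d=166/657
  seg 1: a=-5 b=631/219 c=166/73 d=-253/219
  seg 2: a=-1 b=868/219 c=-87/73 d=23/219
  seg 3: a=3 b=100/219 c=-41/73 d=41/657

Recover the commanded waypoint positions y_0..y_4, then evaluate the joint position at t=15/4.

y_0=0 y_1=-5 y_2=-1 y_3=3 y_4=1
S(15/4) = -9565/4672

y_0 = S_0(0) = a_0 = 0
y_1 = S_1(0) = a_1 = -5
y_2 = S_2(0) = a_2 = -1
y_3 = S_3(0) = a_3 = 3
y_4 = S_3(3) = 1
t_q=15/4 is in segment 1 (τ=3/4); S_1(τ)=-9565/4672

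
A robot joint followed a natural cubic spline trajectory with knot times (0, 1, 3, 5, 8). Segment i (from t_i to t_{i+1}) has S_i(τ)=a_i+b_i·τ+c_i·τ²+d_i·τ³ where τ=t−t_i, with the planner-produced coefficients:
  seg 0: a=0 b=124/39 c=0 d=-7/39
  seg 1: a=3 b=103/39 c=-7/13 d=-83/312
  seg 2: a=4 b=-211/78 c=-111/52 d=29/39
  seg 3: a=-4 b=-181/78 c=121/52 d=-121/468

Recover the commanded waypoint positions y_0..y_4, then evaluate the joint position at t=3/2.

y_0=0 y_1=3 y_2=4 y_3=-4 y_4=3
S(3/2) = 3455/832

y_0 = S_0(0) = a_0 = 0
y_1 = S_1(0) = a_1 = 3
y_2 = S_2(0) = a_2 = 4
y_3 = S_3(0) = a_3 = -4
y_4 = S_3(3) = 3
t_q=3/2 is in segment 1 (τ=1/2); S_1(τ)=3455/832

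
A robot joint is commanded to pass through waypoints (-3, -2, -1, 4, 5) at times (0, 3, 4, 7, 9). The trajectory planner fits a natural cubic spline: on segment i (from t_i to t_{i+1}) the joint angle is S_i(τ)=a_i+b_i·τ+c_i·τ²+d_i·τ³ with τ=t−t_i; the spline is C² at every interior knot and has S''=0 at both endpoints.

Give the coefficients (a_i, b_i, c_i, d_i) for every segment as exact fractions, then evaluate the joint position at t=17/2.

  seg 0: a=-3 b=149/1116 c=0 d=223/10044
  seg 1: a=-2 b=409/558 c=223/1116 d=25/372
  seg 2: a=-1 b=1489/1116 c=112/279 d=-973/10044
  seg 3: a=4 b=629/558 c=-175/372 d=175/2232
S(17/2) = 29147/5952

Δ: Δ0=1/3, Δ1=1, Δ2=5/3, Δ3=1/2
row 1: diag=8, rhs=4; c'=1/8, d'=1/2
row 2: denom=8−1·1/8=63/8; d'=(4−1·1/2)/(63/8)=4/9
row 3: denom=10−3·8/21=62/7; d'=(-7−3·4/9)/(62/7)=-175/186
back: M3=-175/186
back: M2=4/9−8/21·-175/186=224/279
back: M1=1/2−1/8·224/279=223/558
M: M0=0, M1=223/558, M2=224/279, M3=-175/186, M4=0
seg 0: a=-3, c=M0/2=0, d=(M1−M0)/(6·3)=223/10044, b=Δ0−h0·(2M0+M1)/6=149/1116
seg 1: a=-2, c=M1/2=223/1116, d=(M2−M1)/(6·1)=25/372, b=Δ1−h1·(2M1+M2)/6=409/558
seg 2: a=-1, c=M2/2=112/279, d=(M3−M2)/(6·3)=-973/10044, b=Δ2−h2·(2M2+M3)/6=1489/1116
seg 3: a=4, c=M3/2=-175/372, d=(M4−M3)/(6·2)=175/2232, b=Δ3−h3·(2M3+M4)/6=629/558
t_q=17/2 → seg 3, τ=3/2; S=4+629/558·τ+-175/372·τ²+175/2232·τ³=29147/5952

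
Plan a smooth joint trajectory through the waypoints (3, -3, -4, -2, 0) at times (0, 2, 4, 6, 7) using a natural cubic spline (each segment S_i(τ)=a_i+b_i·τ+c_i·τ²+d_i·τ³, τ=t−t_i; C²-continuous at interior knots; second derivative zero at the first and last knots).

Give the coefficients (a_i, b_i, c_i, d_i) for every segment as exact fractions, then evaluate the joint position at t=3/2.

Δ: Δ0=-3, Δ1=-1/2, Δ2=1, Δ3=2
row 1: diag=8, rhs=15; c'=1/4, d'=15/8
row 2: denom=8−2·1/4=15/2; d'=(9−2·15/8)/(15/2)=7/10
row 3: denom=6−2·4/15=82/15; d'=(6−2·7/10)/(82/15)=69/82
back: M3=69/82
back: M2=7/10−4/15·69/82=39/82
back: M1=15/8−1/4·39/82=72/41
M: M0=0, M1=72/41, M2=39/82, M3=69/82, M4=0
seg 0: a=3, c=M0/2=0, d=(M1−M0)/(6·2)=6/41, b=Δ0−h0·(2M0+M1)/6=-147/41
seg 1: a=-3, c=M1/2=36/41, d=(M2−M1)/(6·2)=-35/328, b=Δ1−h1·(2M1+M2)/6=-75/41
seg 2: a=-4, c=M2/2=39/164, d=(M3−M2)/(6·2)=5/164, b=Δ2−h2·(2M2+M3)/6=33/82
seg 3: a=-2, c=M3/2=69/164, d=(M4−M3)/(6·1)=-23/164, b=Δ3−h3·(2M3+M4)/6=141/82
t_q=3/2 → seg 0, τ=3/2; S=3+-147/41·τ+0·τ²+6/41·τ³=-309/164

  seg 0: a=3 b=-147/41 c=0 d=6/41
  seg 1: a=-3 b=-75/41 c=36/41 d=-35/328
  seg 2: a=-4 b=33/82 c=39/164 d=5/164
  seg 3: a=-2 b=141/82 c=69/164 d=-23/164
S(3/2) = -309/164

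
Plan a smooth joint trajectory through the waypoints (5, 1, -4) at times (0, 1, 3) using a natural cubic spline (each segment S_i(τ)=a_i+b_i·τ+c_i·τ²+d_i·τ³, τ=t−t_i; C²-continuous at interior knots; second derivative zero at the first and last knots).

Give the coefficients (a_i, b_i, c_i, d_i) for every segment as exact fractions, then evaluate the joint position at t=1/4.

Δ: Δ0=-4, Δ1=-5/2
row 1: diag=6, rhs=9; c'=1/3, d'=3/2
back: M1=3/2
M: M0=0, M1=3/2, M2=0
seg 0: a=5, c=M0/2=0, d=(M1−M0)/(6·1)=1/4, b=Δ0−h0·(2M0+M1)/6=-17/4
seg 1: a=1, c=M1/2=3/4, d=(M2−M1)/(6·2)=-1/8, b=Δ1−h1·(2M1+M2)/6=-7/2
t_q=1/4 → seg 0, τ=1/4; S=5+-17/4·τ+0·τ²+1/4·τ³=1009/256

  seg 0: a=5 b=-17/4 c=0 d=1/4
  seg 1: a=1 b=-7/2 c=3/4 d=-1/8
S(1/4) = 1009/256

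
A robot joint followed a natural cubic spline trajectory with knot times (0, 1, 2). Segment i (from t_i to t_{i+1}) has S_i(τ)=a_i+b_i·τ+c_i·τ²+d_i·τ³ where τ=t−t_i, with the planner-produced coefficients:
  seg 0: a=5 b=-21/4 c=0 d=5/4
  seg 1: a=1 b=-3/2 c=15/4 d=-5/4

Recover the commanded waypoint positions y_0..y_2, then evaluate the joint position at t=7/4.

y_0=5 y_1=1 y_2=2
S(7/4) = 373/256

y_0 = S_0(0) = a_0 = 5
y_1 = S_1(0) = a_1 = 1
y_2 = S_1(1) = 2
t_q=7/4 is in segment 1 (τ=3/4); S_1(τ)=373/256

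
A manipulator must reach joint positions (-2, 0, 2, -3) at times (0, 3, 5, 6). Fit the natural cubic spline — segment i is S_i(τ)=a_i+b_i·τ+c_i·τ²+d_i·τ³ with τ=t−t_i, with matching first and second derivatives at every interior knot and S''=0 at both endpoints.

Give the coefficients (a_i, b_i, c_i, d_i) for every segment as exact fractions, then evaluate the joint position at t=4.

  seg 0: a=-2 b=-1/12 c=0 d=1/12
  seg 1: a=0 b=13/6 c=3/4 d=-2/3
  seg 2: a=2 b=-17/6 c=-13/4 d=13/12
S(4) = 9/4

Δ: Δ0=2/3, Δ1=1, Δ2=-5
row 1: diag=10, rhs=2; c'=1/5, d'=1/5
row 2: denom=6−2·1/5=28/5; d'=(-36−2·1/5)/(28/5)=-13/2
back: M2=-13/2
back: M1=1/5−1/5·-13/2=3/2
M: M0=0, M1=3/2, M2=-13/2, M3=0
seg 0: a=-2, c=M0/2=0, d=(M1−M0)/(6·3)=1/12, b=Δ0−h0·(2M0+M1)/6=-1/12
seg 1: a=0, c=M1/2=3/4, d=(M2−M1)/(6·2)=-2/3, b=Δ1−h1·(2M1+M2)/6=13/6
seg 2: a=2, c=M2/2=-13/4, d=(M3−M2)/(6·1)=13/12, b=Δ2−h2·(2M2+M3)/6=-17/6
t_q=4 → seg 1, τ=1; S=0+13/6·τ+3/4·τ²+-2/3·τ³=9/4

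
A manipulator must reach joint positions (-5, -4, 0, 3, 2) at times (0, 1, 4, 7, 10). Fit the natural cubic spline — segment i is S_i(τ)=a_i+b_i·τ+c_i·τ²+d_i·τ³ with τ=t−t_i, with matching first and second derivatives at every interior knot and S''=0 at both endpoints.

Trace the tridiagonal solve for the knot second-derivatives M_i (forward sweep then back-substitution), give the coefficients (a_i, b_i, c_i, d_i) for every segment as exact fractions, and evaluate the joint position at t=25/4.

Δ: Δ0=1, Δ1=4/3, Δ2=1, Δ3=-1/3
row 1: diag=8, rhs=2; c'=3/8, d'=1/4
row 2: denom=12−3·3/8=87/8; d'=(-2−3·1/4)/(87/8)=-22/87
row 3: denom=12−3·8/29=324/29; d'=(-8−3·-22/87)/(324/29)=-35/54
back: M3=-35/54
back: M2=-22/87−8/29·-35/54=-2/27
back: M1=1/4−3/8·-2/27=5/18
M: M0=0, M1=5/18, M2=-2/27, M3=-35/54, M4=0
seg 0: a=-5, c=M0/2=0, d=(M1−M0)/(6·1)=5/108, b=Δ0−h0·(2M0+M1)/6=103/108
seg 1: a=-4, c=M1/2=5/36, d=(M2−M1)/(6·3)=-19/972, b=Δ1−h1·(2M1+M2)/6=59/54
seg 2: a=0, c=M2/2=-1/27, d=(M3−M2)/(6·3)=-31/972, b=Δ2−h2·(2M2+M3)/6=151/108
seg 3: a=3, c=M3/2=-35/108, d=(M4−M3)/(6·3)=35/972, b=Δ3−h3·(2M3+M4)/6=17/54
t_q=25/4 → seg 2, τ=9/4; S=0+151/108·τ+-1/27·τ²+-31/972·τ³=1993/768

  seg 0: a=-5 b=103/108 c=0 d=5/108
  seg 1: a=-4 b=59/54 c=5/36 d=-19/972
  seg 2: a=0 b=151/108 c=-1/27 d=-31/972
  seg 3: a=3 b=17/54 c=-35/108 d=35/972
S(25/4) = 1993/768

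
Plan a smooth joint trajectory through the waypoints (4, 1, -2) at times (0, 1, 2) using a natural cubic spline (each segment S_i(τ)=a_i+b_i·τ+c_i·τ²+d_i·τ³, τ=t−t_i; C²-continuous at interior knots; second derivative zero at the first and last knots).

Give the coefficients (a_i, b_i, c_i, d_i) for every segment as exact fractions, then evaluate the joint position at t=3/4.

Δ: Δ0=-3, Δ1=-3
row 1: diag=4, rhs=0; c'=1/4, d'=0
back: M1=0
M: M0=0, M1=0, M2=0
seg 0: a=4, c=M0/2=0, d=(M1−M0)/(6·1)=0, b=Δ0−h0·(2M0+M1)/6=-3
seg 1: a=1, c=M1/2=0, d=(M2−M1)/(6·1)=0, b=Δ1−h1·(2M1+M2)/6=-3
t_q=3/4 → seg 0, τ=3/4; S=4+-3·τ+0·τ²+0·τ³=7/4

  seg 0: a=4 b=-3 c=0 d=0
  seg 1: a=1 b=-3 c=0 d=0
S(3/4) = 7/4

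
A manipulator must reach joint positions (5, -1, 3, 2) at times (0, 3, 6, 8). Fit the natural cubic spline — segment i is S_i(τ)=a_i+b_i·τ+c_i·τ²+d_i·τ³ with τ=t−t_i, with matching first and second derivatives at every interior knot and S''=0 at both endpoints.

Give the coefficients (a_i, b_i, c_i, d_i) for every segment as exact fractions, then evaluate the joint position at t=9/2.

Δ: Δ0=-2, Δ1=4/3, Δ2=-1/2
row 1: diag=12, rhs=20; c'=1/4, d'=5/3
row 2: denom=10−3·1/4=37/4; d'=(-11−3·5/3)/(37/4)=-64/37
back: M2=-64/37
back: M1=5/3−1/4·-64/37=233/111
M: M0=0, M1=233/111, M2=-64/37, M3=0
seg 0: a=5, c=M0/2=0, d=(M1−M0)/(6·3)=233/1998, b=Δ0−h0·(2M0+M1)/6=-677/222
seg 1: a=-1, c=M1/2=233/222, d=(M2−M1)/(6·3)=-425/1998, b=Δ1−h1·(2M1+M2)/6=11/111
seg 2: a=3, c=M2/2=-32/37, d=(M3−M2)/(6·2)=16/111, b=Δ2−h2·(2M2+M3)/6=145/222
t_q=9/2 → seg 1, τ=3/2; S=-1+11/111·τ+233/222·τ²+-425/1998·τ³=469/592

  seg 0: a=5 b=-677/222 c=0 d=233/1998
  seg 1: a=-1 b=11/111 c=233/222 d=-425/1998
  seg 2: a=3 b=145/222 c=-32/37 d=16/111
S(9/2) = 469/592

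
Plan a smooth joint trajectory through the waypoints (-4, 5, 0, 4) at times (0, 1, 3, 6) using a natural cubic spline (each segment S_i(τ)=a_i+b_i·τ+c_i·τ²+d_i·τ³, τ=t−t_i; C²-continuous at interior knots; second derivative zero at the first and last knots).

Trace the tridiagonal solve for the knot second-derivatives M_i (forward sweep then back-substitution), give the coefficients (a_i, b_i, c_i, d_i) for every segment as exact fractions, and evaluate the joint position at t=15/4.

Δ: Δ0=9, Δ1=-5/2, Δ2=4/3
row 1: diag=6, rhs=-69; c'=1/3, d'=-23/2
row 2: denom=10−2·1/3=28/3; d'=(23−2·-23/2)/(28/3)=69/14
back: M2=69/14
back: M1=-23/2−1/3·69/14=-92/7
M: M0=0, M1=-92/7, M2=69/14, M3=0
seg 0: a=-4, c=M0/2=0, d=(M1−M0)/(6·1)=-46/21, b=Δ0−h0·(2M0+M1)/6=235/21
seg 1: a=5, c=M1/2=-46/7, d=(M2−M1)/(6·2)=253/168, b=Δ1−h1·(2M1+M2)/6=97/21
seg 2: a=0, c=M2/2=69/28, d=(M3−M2)/(6·3)=-23/84, b=Δ2−h2·(2M2+M3)/6=-151/42
t_q=15/4 → seg 2, τ=3/4; S=0+-151/42·τ+69/28·τ²+-23/84·τ³=-365/256

  seg 0: a=-4 b=235/21 c=0 d=-46/21
  seg 1: a=5 b=97/21 c=-46/7 d=253/168
  seg 2: a=0 b=-151/42 c=69/28 d=-23/84
S(15/4) = -365/256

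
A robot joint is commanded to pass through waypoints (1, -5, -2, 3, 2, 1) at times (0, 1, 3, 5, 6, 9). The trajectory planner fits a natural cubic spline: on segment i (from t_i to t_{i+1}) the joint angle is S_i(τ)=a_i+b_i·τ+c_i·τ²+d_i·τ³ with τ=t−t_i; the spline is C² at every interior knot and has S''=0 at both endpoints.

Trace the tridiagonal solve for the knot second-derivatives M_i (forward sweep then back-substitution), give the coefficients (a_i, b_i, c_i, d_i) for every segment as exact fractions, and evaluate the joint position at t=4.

Δ: Δ0=-6, Δ1=3/2, Δ2=5/2, Δ3=-1, Δ4=-1/3
row 1: diag=6, rhs=45; c'=1/3, d'=15/2
row 2: denom=8−2·1/3=22/3; d'=(6−2·15/2)/(22/3)=-27/22
row 3: denom=6−2·3/11=60/11; d'=(-21−2·-27/22)/(60/11)=-17/5
row 4: denom=8−1·11/60=469/60; d'=(4−1·-17/5)/(469/60)=444/469
back: M4=444/469
back: M3=-17/5−11/60·444/469=-1676/469
back: M2=-27/22−3/11·-1676/469=-237/938
back: M1=15/2−1/3·-237/938=3557/469
M: M0=0, M1=3557/469, M2=-237/938, M3=-1676/469, M4=444/469, M5=0
seg 0: a=1, c=M0/2=0, d=(M1−M0)/(6·1)=3557/2814, b=Δ0−h0·(2M0+M1)/6=-20441/2814
seg 1: a=-5, c=M1/2=3557/938, d=(M2−M1)/(6·2)=-7351/11256, b=Δ1−h1·(2M1+M2)/6=-4885/1407
seg 2: a=-2, c=M2/2=-237/1876, d=(M3−M2)/(6·2)=-445/1608, b=Δ2−h2·(2M2+M3)/6=10861/2814
seg 3: a=3, c=M3/2=-838/469, d=(M4−M3)/(6·1)=1060/1407, b=Δ3−h3·(2M3+M4)/6=47/1407
seg 4: a=2, c=M4/2=222/469, d=(M5−M4)/(6·3)=-74/1407, b=Δ4−h4·(2M4+M5)/6=-1801/1407
t_q=4 → seg 2, τ=1; S=-2+10861/2814·τ+-237/1876·τ²+-445/1608·τ³=5465/3752

  seg 0: a=1 b=-20441/2814 c=0 d=3557/2814
  seg 1: a=-5 b=-4885/1407 c=3557/938 d=-7351/11256
  seg 2: a=-2 b=10861/2814 c=-237/1876 d=-445/1608
  seg 3: a=3 b=47/1407 c=-838/469 d=1060/1407
  seg 4: a=2 b=-1801/1407 c=222/469 d=-74/1407
S(4) = 5465/3752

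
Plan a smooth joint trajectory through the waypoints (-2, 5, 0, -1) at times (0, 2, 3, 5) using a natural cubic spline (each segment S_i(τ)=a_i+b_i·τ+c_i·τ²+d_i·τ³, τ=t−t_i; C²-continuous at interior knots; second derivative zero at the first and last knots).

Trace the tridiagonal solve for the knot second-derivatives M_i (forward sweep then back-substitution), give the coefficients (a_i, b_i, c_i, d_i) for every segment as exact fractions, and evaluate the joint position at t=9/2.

Δ: Δ0=7/2, Δ1=-5, Δ2=-1/2
row 1: diag=6, rhs=-51; c'=1/6, d'=-17/2
row 2: denom=6−1·1/6=35/6; d'=(27−1·-17/2)/(35/6)=213/35
back: M2=213/35
back: M1=-17/2−1/6·213/35=-333/35
M: M0=0, M1=-333/35, M2=213/35, M3=0
seg 0: a=-2, c=M0/2=0, d=(M1−M0)/(6·2)=-111/140, b=Δ0−h0·(2M0+M1)/6=467/70
seg 1: a=5, c=M1/2=-333/70, d=(M2−M1)/(6·1)=13/5, b=Δ1−h1·(2M1+M2)/6=-199/70
seg 2: a=0, c=M2/2=213/70, d=(M3−M2)/(6·2)=-71/140, b=Δ2−h2·(2M2+M3)/6=-319/70
t_q=9/2 → seg 2, τ=3/2; S=0+-319/70·τ+213/70·τ²+-71/140·τ³=-381/224

  seg 0: a=-2 b=467/70 c=0 d=-111/140
  seg 1: a=5 b=-199/70 c=-333/70 d=13/5
  seg 2: a=0 b=-319/70 c=213/70 d=-71/140
S(9/2) = -381/224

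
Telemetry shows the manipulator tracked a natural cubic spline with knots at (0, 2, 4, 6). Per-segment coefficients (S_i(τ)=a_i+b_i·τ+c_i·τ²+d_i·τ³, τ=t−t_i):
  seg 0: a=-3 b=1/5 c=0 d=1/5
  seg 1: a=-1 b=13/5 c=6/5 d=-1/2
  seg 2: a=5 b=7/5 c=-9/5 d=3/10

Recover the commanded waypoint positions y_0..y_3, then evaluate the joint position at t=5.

y_0 = S_0(0) = a_0 = -3
y_1 = S_1(0) = a_1 = -1
y_2 = S_2(0) = a_2 = 5
y_3 = S_2(2) = 3
t_q=5 is in segment 2 (τ=1); S_2(τ)=49/10

y_0=-3 y_1=-1 y_2=5 y_3=3
S(5) = 49/10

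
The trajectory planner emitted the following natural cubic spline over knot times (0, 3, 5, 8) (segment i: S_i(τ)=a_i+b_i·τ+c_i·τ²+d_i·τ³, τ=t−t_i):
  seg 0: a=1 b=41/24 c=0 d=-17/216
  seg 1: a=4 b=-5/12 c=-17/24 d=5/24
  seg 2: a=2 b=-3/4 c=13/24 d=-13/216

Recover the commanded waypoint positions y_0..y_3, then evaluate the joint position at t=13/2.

y_0 = S_0(0) = a_0 = 1
y_1 = S_1(0) = a_1 = 4
y_2 = S_2(0) = a_2 = 2
y_3 = S_2(3) = 3
t_q=13/2 is in segment 2 (τ=3/2); S_2(τ)=121/64

y_0=1 y_1=4 y_2=2 y_3=3
S(13/2) = 121/64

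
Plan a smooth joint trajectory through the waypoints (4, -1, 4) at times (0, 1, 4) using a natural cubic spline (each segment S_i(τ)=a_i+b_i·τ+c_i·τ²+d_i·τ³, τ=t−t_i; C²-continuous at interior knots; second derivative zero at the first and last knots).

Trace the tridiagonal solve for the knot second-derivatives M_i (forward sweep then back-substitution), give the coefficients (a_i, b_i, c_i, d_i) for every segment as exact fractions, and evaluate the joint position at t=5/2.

  seg 0: a=4 b=-35/6 c=0 d=5/6
  seg 1: a=-1 b=-10/3 c=5/2 d=-5/18
S(5/2) = -21/16

Δ: Δ0=-5, Δ1=5/3
row 1: diag=8, rhs=40; c'=3/8, d'=5
back: M1=5
M: M0=0, M1=5, M2=0
seg 0: a=4, c=M0/2=0, d=(M1−M0)/(6·1)=5/6, b=Δ0−h0·(2M0+M1)/6=-35/6
seg 1: a=-1, c=M1/2=5/2, d=(M2−M1)/(6·3)=-5/18, b=Δ1−h1·(2M1+M2)/6=-10/3
t_q=5/2 → seg 1, τ=3/2; S=-1+-10/3·τ+5/2·τ²+-5/18·τ³=-21/16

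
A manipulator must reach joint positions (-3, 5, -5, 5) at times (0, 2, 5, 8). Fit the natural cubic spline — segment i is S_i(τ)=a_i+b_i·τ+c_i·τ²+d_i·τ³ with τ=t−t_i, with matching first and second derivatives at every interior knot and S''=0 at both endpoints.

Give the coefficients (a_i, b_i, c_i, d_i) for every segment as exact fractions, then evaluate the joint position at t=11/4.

Δ: Δ0=4, Δ1=-10/3, Δ2=10/3
row 1: diag=10, rhs=-44; c'=3/10, d'=-22/5
row 2: denom=12−3·3/10=111/10; d'=(40−3·-22/5)/(111/10)=532/111
back: M2=532/111
back: M1=-22/5−3/10·532/111=-216/37
M: M0=0, M1=-216/37, M2=532/111, M3=0
seg 0: a=-3, c=M0/2=0, d=(M1−M0)/(6·2)=-18/37, b=Δ0−h0·(2M0+M1)/6=220/37
seg 1: a=5, c=M1/2=-108/37, d=(M2−M1)/(6·3)=590/999, b=Δ1−h1·(2M1+M2)/6=4/37
seg 2: a=-5, c=M2/2=266/111, d=(M3−M2)/(6·3)=-266/999, b=Δ2−h2·(2M2+M3)/6=-54/37
t_q=11/4 → seg 1, τ=3/4; S=5+4/37·τ+-108/37·τ²+590/999·τ³=4367/1184

  seg 0: a=-3 b=220/37 c=0 d=-18/37
  seg 1: a=5 b=4/37 c=-108/37 d=590/999
  seg 2: a=-5 b=-54/37 c=266/111 d=-266/999
S(11/4) = 4367/1184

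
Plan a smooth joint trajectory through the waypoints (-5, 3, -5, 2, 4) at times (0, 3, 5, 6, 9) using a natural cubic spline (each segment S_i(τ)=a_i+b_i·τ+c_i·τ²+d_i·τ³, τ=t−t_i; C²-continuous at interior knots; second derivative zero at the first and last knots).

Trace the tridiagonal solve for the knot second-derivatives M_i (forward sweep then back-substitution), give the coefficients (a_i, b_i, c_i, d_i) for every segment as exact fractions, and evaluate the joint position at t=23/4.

  seg 0: a=-5 b=1337/219 c=0 d=-251/657
  seg 1: a=3 b=-922/219 c=-251/73 d=388/219
  seg 2: a=-5 b=722/219 c=525/73 d=-764/219
  seg 3: a=2 b=1580/219 c=-239/73 d=239/657
S(23/4) = 27/584

Δ: Δ0=8/3, Δ1=-4, Δ2=7, Δ3=2/3
row 1: diag=10, rhs=-40; c'=1/5, d'=-4
row 2: denom=6−2·1/5=28/5; d'=(66−2·-4)/(28/5)=185/14
row 3: denom=8−1·5/28=219/28; d'=(-38−1·185/14)/(219/28)=-478/73
back: M3=-478/73
back: M2=185/14−5/28·-478/73=1050/73
back: M1=-4−1/5·1050/73=-502/73
M: M0=0, M1=-502/73, M2=1050/73, M3=-478/73, M4=0
seg 0: a=-5, c=M0/2=0, d=(M1−M0)/(6·3)=-251/657, b=Δ0−h0·(2M0+M1)/6=1337/219
seg 1: a=3, c=M1/2=-251/73, d=(M2−M1)/(6·2)=388/219, b=Δ1−h1·(2M1+M2)/6=-922/219
seg 2: a=-5, c=M2/2=525/73, d=(M3−M2)/(6·1)=-764/219, b=Δ2−h2·(2M2+M3)/6=722/219
seg 3: a=2, c=M3/2=-239/73, d=(M4−M3)/(6·3)=239/657, b=Δ3−h3·(2M3+M4)/6=1580/219
t_q=23/4 → seg 2, τ=3/4; S=-5+722/219·τ+525/73·τ²+-764/219·τ³=27/584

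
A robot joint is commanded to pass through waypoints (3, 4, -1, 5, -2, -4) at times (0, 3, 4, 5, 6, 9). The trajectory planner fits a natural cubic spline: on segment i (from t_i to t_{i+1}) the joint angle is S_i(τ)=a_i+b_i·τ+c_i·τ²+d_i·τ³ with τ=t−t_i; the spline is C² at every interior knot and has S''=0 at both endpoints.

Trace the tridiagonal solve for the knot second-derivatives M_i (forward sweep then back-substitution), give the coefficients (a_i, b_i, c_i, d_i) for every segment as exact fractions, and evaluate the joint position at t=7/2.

  seg 0: a=3 b=3509/897 c=0 d=-1070/2691
  seg 1: a=4 b=-6121/897 c=-1070/299 d=4846/897
  seg 2: a=-1 b=1997/897 c=3776/299 d=-611/69
  seg 3: a=5 b=824/897 c=-4167/299 d=5398/897
  seg 4: a=-2 b=-7984/897 c=1231/299 d=-1231/2691
S(7/2) = 441/1196

Δ: Δ0=1/3, Δ1=-5, Δ2=6, Δ3=-7, Δ4=-2/3
row 1: diag=8, rhs=-32; c'=1/8, d'=-4
row 2: denom=4−1·1/8=31/8; d'=(66−1·-4)/(31/8)=560/31
row 3: denom=4−1·8/31=116/31; d'=(-78−1·560/31)/(116/31)=-1489/58
row 4: denom=8−1·31/116=897/116; d'=(38−1·-1489/58)/(897/116)=2462/299
back: M4=2462/299
back: M3=-1489/58−31/116·2462/299=-8334/299
back: M2=560/31−8/31·-8334/299=7552/299
back: M1=-4−1/8·7552/299=-2140/299
M: M0=0, M1=-2140/299, M2=7552/299, M3=-8334/299, M4=2462/299, M5=0
seg 0: a=3, c=M0/2=0, d=(M1−M0)/(6·3)=-1070/2691, b=Δ0−h0·(2M0+M1)/6=3509/897
seg 1: a=4, c=M1/2=-1070/299, d=(M2−M1)/(6·1)=4846/897, b=Δ1−h1·(2M1+M2)/6=-6121/897
seg 2: a=-1, c=M2/2=3776/299, d=(M3−M2)/(6·1)=-611/69, b=Δ2−h2·(2M2+M3)/6=1997/897
seg 3: a=5, c=M3/2=-4167/299, d=(M4−M3)/(6·1)=5398/897, b=Δ3−h3·(2M3+M4)/6=824/897
seg 4: a=-2, c=M4/2=1231/299, d=(M5−M4)/(6·3)=-1231/2691, b=Δ4−h4·(2M4+M5)/6=-7984/897
t_q=7/2 → seg 1, τ=1/2; S=4+-6121/897·τ+-1070/299·τ²+4846/897·τ³=441/1196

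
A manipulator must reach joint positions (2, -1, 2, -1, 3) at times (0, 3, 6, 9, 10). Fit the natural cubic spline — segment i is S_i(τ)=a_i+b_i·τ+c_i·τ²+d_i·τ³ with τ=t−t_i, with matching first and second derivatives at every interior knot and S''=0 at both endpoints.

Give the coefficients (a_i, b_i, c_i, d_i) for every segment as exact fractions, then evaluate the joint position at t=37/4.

Δ: Δ0=-1, Δ1=1, Δ2=-1, Δ3=4
row 1: diag=12, rhs=12; c'=1/4, d'=1
row 2: denom=12−3·1/4=45/4; d'=(-12−3·1)/(45/4)=-4/3
row 3: denom=8−3·4/15=36/5; d'=(30−3·-4/3)/(36/5)=85/18
back: M3=85/18
back: M2=-4/3−4/15·85/18=-70/27
back: M1=1−1/4·-70/27=89/54
M: M0=0, M1=89/54, M2=-70/27, M3=85/18, M4=0
seg 0: a=2, c=M0/2=0, d=(M1−M0)/(6·3)=89/972, b=Δ0−h0·(2M0+M1)/6=-197/108
seg 1: a=-1, c=M1/2=89/108, d=(M2−M1)/(6·3)=-229/972, b=Δ1−h1·(2M1+M2)/6=35/54
seg 2: a=2, c=M2/2=-35/27, d=(M3−M2)/(6·3)=395/972, b=Δ2−h2·(2M2+M3)/6=-83/108
seg 3: a=-1, c=M3/2=85/36, d=(M4−M3)/(6·1)=-85/108, b=Δ3−h3·(2M3+M4)/6=131/54
t_q=37/4 → seg 3, τ=1/4; S=-1+131/54·τ+85/36·τ²+-85/108·τ³=-595/2304

  seg 0: a=2 b=-197/108 c=0 d=89/972
  seg 1: a=-1 b=35/54 c=89/108 d=-229/972
  seg 2: a=2 b=-83/108 c=-35/27 d=395/972
  seg 3: a=-1 b=131/54 c=85/36 d=-85/108
S(37/4) = -595/2304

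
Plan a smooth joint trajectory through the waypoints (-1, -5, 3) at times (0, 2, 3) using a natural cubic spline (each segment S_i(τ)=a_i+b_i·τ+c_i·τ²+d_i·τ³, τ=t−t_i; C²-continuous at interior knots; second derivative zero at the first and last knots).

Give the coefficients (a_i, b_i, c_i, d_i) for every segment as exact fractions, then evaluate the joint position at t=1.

  seg 0: a=-1 b=-16/3 c=0 d=5/6
  seg 1: a=-5 b=14/3 c=5 d=-5/3
S(1) = -11/2

Δ: Δ0=-2, Δ1=8
row 1: diag=6, rhs=60; c'=1/6, d'=10
back: M1=10
M: M0=0, M1=10, M2=0
seg 0: a=-1, c=M0/2=0, d=(M1−M0)/(6·2)=5/6, b=Δ0−h0·(2M0+M1)/6=-16/3
seg 1: a=-5, c=M1/2=5, d=(M2−M1)/(6·1)=-5/3, b=Δ1−h1·(2M1+M2)/6=14/3
t_q=1 → seg 0, τ=1; S=-1+-16/3·τ+0·τ²+5/6·τ³=-11/2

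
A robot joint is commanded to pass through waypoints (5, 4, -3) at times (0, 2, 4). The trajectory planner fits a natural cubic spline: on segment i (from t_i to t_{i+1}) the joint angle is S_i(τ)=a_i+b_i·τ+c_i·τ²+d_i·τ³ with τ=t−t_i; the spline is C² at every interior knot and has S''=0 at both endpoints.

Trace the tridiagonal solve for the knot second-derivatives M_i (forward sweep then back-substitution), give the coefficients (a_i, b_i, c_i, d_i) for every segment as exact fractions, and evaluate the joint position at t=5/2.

Δ: Δ0=-1/2, Δ1=-7/2
row 1: diag=8, rhs=-18; c'=1/4, d'=-9/4
back: M1=-9/4
M: M0=0, M1=-9/4, M2=0
seg 0: a=5, c=M0/2=0, d=(M1−M0)/(6·2)=-3/16, b=Δ0−h0·(2M0+M1)/6=1/4
seg 1: a=4, c=M1/2=-9/8, d=(M2−M1)/(6·2)=3/16, b=Δ1−h1·(2M1+M2)/6=-2
t_q=5/2 → seg 1, τ=1/2; S=4+-2·τ+-9/8·τ²+3/16·τ³=351/128

  seg 0: a=5 b=1/4 c=0 d=-3/16
  seg 1: a=4 b=-2 c=-9/8 d=3/16
S(5/2) = 351/128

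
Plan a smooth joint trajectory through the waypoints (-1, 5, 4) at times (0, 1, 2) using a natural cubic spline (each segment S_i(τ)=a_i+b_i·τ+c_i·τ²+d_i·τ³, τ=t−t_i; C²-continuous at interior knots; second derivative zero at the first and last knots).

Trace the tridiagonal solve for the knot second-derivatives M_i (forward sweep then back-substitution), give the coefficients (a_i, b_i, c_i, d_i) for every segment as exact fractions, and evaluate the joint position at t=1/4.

Δ: Δ0=6, Δ1=-1
row 1: diag=4, rhs=-42; c'=1/4, d'=-21/2
back: M1=-21/2
M: M0=0, M1=-21/2, M2=0
seg 0: a=-1, c=M0/2=0, d=(M1−M0)/(6·1)=-7/4, b=Δ0−h0·(2M0+M1)/6=31/4
seg 1: a=5, c=M1/2=-21/4, d=(M2−M1)/(6·1)=7/4, b=Δ1−h1·(2M1+M2)/6=5/2
t_q=1/4 → seg 0, τ=1/4; S=-1+31/4·τ+0·τ²+-7/4·τ³=233/256

  seg 0: a=-1 b=31/4 c=0 d=-7/4
  seg 1: a=5 b=5/2 c=-21/4 d=7/4
S(1/4) = 233/256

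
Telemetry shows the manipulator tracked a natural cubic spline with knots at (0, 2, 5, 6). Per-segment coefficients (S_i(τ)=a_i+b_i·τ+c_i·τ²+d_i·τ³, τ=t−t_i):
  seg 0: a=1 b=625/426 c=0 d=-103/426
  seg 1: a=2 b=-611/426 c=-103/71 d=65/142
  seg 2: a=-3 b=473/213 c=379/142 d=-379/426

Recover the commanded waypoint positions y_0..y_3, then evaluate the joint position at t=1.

y_0=1 y_1=2 y_2=-3 y_3=1
S(1) = 158/71

y_0 = S_0(0) = a_0 = 1
y_1 = S_1(0) = a_1 = 2
y_2 = S_2(0) = a_2 = -3
y_3 = S_2(1) = 1
t_q=1 is in segment 0 (τ=1); S_0(τ)=158/71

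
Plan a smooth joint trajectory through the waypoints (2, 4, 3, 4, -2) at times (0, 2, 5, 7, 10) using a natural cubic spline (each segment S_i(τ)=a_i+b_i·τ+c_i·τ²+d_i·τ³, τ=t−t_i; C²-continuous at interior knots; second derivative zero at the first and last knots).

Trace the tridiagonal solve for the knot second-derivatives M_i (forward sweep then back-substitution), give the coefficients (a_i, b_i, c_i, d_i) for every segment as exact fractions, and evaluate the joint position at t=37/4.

  seg 0: a=2 b=201/145 c=0 d=-14/145
  seg 1: a=4 b=33/145 c=-84/145 d=512/3915
  seg 2: a=3 b=41/145 c=52/87 d=-851/3480
  seg 3: a=4 b=-227/870 c=-1513/1740 d=1513/15660
S(37/4) = 827/7424

Δ: Δ0=1, Δ1=-1/3, Δ2=1/2, Δ3=-2
row 1: diag=10, rhs=-8; c'=3/10, d'=-4/5
row 2: denom=10−3·3/10=91/10; d'=(5−3·-4/5)/(91/10)=74/91
row 3: denom=10−2·20/91=870/91; d'=(-15−2·74/91)/(870/91)=-1513/870
back: M3=-1513/870
back: M2=74/91−20/91·-1513/870=104/87
back: M1=-4/5−3/10·104/87=-168/145
M: M0=0, M1=-168/145, M2=104/87, M3=-1513/870, M4=0
seg 0: a=2, c=M0/2=0, d=(M1−M0)/(6·2)=-14/145, b=Δ0−h0·(2M0+M1)/6=201/145
seg 1: a=4, c=M1/2=-84/145, d=(M2−M1)/(6·3)=512/3915, b=Δ1−h1·(2M1+M2)/6=33/145
seg 2: a=3, c=M2/2=52/87, d=(M3−M2)/(6·2)=-851/3480, b=Δ2−h2·(2M2+M3)/6=41/145
seg 3: a=4, c=M3/2=-1513/1740, d=(M4−M3)/(6·3)=1513/15660, b=Δ3−h3·(2M3+M4)/6=-227/870
t_q=37/4 → seg 3, τ=9/4; S=4+-227/870·τ+-1513/1740·τ²+1513/15660·τ³=827/7424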